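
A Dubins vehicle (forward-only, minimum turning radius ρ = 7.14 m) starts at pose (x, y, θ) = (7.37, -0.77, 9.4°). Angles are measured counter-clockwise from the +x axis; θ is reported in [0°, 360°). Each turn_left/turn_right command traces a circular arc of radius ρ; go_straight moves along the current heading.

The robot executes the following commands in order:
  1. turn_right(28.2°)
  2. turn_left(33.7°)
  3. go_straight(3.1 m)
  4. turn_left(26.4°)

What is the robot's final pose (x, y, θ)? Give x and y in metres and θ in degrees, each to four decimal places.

(20.8463, 1.1371, 41.3000°)

set_pose: (x, y, θ) = (7.3700, -0.7700, 9.4000°), ρ = 7.14
turn_right(28.2°): centre at ρ to the right, rotate −28.2° → (10.8371, -1.0550, -18.8000° ≡ 341.2000°)
turn_left(33.7°): centre at ρ to the left, rotate +33.7° → (14.9740, -1.1959, 374.9000° ≡ 14.9000°)
go_straight(3.1): x += 3.1·cos θ, y += 3.1·sin θ → (17.9698, -0.3988, 14.9000°)
turn_left(26.4°): centre at ρ to the left, rotate +26.4° → (20.8463, 1.1371, 41.3000°)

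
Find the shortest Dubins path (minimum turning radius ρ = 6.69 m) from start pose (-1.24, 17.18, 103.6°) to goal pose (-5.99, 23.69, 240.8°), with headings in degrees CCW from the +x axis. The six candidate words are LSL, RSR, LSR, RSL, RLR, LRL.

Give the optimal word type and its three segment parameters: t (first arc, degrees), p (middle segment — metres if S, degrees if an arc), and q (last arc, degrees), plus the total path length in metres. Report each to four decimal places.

RLR: t = 84.1233°, p = 269.7843°, q = 48.4610°, L = 46.9816 m

Let ψ = atan2(Δy, Δx) = atan2(6.51, -4.75) = 126.1162° be the start→goal bearing.
Normalize: d = |goal − start| / ρ = 8.058697/6.69 = 1.204589, α = (θ_start − ψ) mod 360° = 337.4838° = 5.890203 rad, β = (θ_goal − ψ) mod 360° = 114.6838° = 2.001609 rad.
Common terms: sin α = -0.382945, cos α = 0.923771, sin β = 0.908627, cos β = -0.417610, cos(α−β) = -0.733730, d² = 1.451033. Work in radians in the unit-radius frame; every candidate has L = ρ·(t + p + q).
LSL: p² = 2 + d² − 2cos(α−β) + 2d(sin α − sin β) = 1.806868; p = √p² = 1.344198; φ = atan2(cos β − cos α, d + sin α − sin β) = -1.635552 rad; t = (φ − α) mod 2π = 5.040616 rad, q = (β − φ) mod 2π = 3.637161 rad → L = 6.69·(5.040616 + 1.344198 + 3.637161) = 6.69·10.021975 = 67.047013 m
RSR: p² = 2 + d² − 2cos(α−β) + 2d(sin β − sin α) = 8.030118; p = √p² = 2.833746; φ = atan2(cos α − cos β, d − sin α + sin β) = 0.493101 rad; t = (α − φ) mod 2π = 5.397102 rad, q = (φ − β) mod 2π = 4.774677 rad → L = 6.69·(5.397102 + 2.833746 + 4.774677) = 6.69·13.005525 = 87.006964 m
LSR: p² = d² − 2 + 2cos(α−β) + 2d(sin α + sin β) = -0.749967 < 0 → infeasible
RSL: p² = d² − 2 + 2cos(α−β) − 2d(sin α + sin β) = -3.282886 < 0 → infeasible
RLR: c = (6 − d² + 2cos(α−β) + 2d(sin α − sin β))/8 = -0.003765; p = 2π − arccos c = 4.708624 rad; φ = atan2(cos α − cos β, d − sin α + sin β) = 0.493101 rad; t = (α − φ + p/2) mod 2π = 1.468229 rad, q = (α − β − t + p) mod 2π = 0.845804 rad → L = 6.69·(1.468229 + 4.708624 + 0.845804) = 6.69·7.022657 = 46.981573 m
LRL: c = (6 − d² + 2cos(α−β) − 2d(sin α − sin β))/8 = 0.774141; p = 2π − arccos c = 5.597747 rad; φ = atan2(cos β − cos α, d + sin α − sin β) = -1.635552 rad; t = (φ − α + p/2) mod 2π = 1.556304 rad, q = (β − α − t + p) mod 2π = 0.152849 rad → L = 6.69·(1.556304 + 5.597747 + 0.152849) = 6.69·7.306900 = 48.883160 m
Shortest: RLR with L = 46.981573 m ≈ 46.9816 m
Convert RLR to answer units (arcs ×180/π): t = 1.468229·180/π = 84.1233°, p = 4.708624·180/π = 269.7843°, q = 0.845804·180/π = 48.4610°, L = 46.9816 m.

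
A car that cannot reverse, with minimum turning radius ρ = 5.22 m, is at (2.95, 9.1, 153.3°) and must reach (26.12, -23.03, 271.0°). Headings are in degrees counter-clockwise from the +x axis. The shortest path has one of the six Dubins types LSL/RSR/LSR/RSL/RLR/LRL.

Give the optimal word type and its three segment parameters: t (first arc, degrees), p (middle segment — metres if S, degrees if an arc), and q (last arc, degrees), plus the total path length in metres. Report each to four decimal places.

Let ψ = atan2(Δy, Δx) = atan2(-32.13, 23.17) = -54.2034° be the start→goal bearing.
Normalize: d = |goal − start| / ρ = 39.612950/5.22 = 7.588688, α = (θ_start − ψ) mod 360° = 207.5034° = 3.621617 rad, β = (θ_goal − ψ) mod 360° = 325.2034° = 5.675870 rad.
Common terms: sin α = -0.461801, cos α = -0.886984, sin β = -0.570665, cos β = 0.821183, cos(α−β) = -0.464842, d² = 57.588181. Work in radians in the unit-radius frame; every candidate has L = ρ·(t + p + q).
LSL: p² = 2 + d² − 2cos(α−β) + 2d(sin α − sin β) = 62.170135; p = √p² = 7.884804; φ = atan2(cos β − cos α, d + sin α − sin β) = 0.218372 rad; t = (φ − α) mod 2π = 2.879940 rad, q = (β − φ) mod 2π = 5.457498 rad → L = 5.22·(2.879940 + 7.884804 + 5.457498) = 5.22·16.222242 = 84.680103 m
RSR: p² = 2 + d² − 2cos(α−β) + 2d(sin β − sin α) = 58.865596; p = √p² = 7.672392; φ = atan2(cos α − cos β, d − sin α + sin β) = -0.224520 rad; t = (α − φ) mod 2π = 3.846137 rad, q = (φ − β) mod 2π = 0.382796 rad → L = 5.22·(3.846137 + 7.672392 + 0.382796) = 5.22·11.901325 = 62.124914 m
LSR: p² = d² − 2 + 2cos(α−β) + 2d(sin α + sin β) = 38.988372; p = √p² = 6.244067; φ = atan2(−cos α − cos β, d + sin α + sin β) − atan2(−2, p) = 0.320015 rad; t = (φ − α) mod 2π = 2.981583 rad, q = (φ − β) mod 2π = 0.927330 rad → L = 5.22·(2.981583 + 6.244067 + 0.927330) = 5.22·10.152980 = 52.998555 m
RSL: p² = d² − 2 + 2cos(α−β) − 2d(sin α + sin β) = 70.328622; p = √p² = 8.386216; φ = atan2(cos α + cos β, d − sin α − sin β) − atan2(2, p) = -0.241746 rad; t = (α − φ) mod 2π = 3.863363 rad, q = (β − φ) mod 2π = 5.917616 rad → L = 5.22·(3.863363 + 8.386216 + 5.917616) = 5.22·18.167195 = 94.832758 m
RLR: c = (6 − d² + 2cos(α−β) + 2d(sin α − sin β))/8 = -6.358199, |c| > 1 → infeasible
LRL: c = (6 − d² + 2cos(α−β) − 2d(sin α − sin β))/8 = -6.771267, |c| > 1 → infeasible
Shortest: LSR with L = 52.998555 m ≈ 52.9986 m
Convert LSR to answer units (arcs ×180/π): t = 2.981583·180/π = 170.8321°, p = ρ·p = 5.22·6.244067 = 32.5940 m, q = 0.927330·180/π = 53.1321°, L = 52.9986 m.

LSR: t = 170.8321°, p = 32.5940 m, q = 53.1321°, L = 52.9986 m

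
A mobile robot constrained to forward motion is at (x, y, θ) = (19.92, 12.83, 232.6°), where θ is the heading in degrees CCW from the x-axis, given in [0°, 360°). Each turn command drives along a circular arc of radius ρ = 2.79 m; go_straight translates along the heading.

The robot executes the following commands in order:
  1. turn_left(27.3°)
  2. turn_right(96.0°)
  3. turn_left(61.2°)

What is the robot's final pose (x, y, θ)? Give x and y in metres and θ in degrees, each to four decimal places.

set_pose: (x, y, θ) = (19.9200, 12.8300, 232.6000°), ρ = 2.79
turn_left(27.3°): centre at ρ to the left, rotate +27.3° → (19.3897, 11.6247, 259.9000°)
turn_right(96.0°): centre at ρ to the right, rotate −96.0° → (15.8692, 9.4334, 163.9000°)
turn_left(61.2°): centre at ρ to the left, rotate +61.2° → (13.1192, 8.7222, 225.1000°)

(13.1192, 8.7222, 225.1000°)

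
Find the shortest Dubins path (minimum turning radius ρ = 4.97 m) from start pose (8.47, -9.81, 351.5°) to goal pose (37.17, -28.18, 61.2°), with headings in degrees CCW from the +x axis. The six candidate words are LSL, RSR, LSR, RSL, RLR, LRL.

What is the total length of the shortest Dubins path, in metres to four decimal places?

37.9328 m

Let ψ = atan2(Δy, Δx) = atan2(-18.37, 28.70) = -32.6221° be the start→goal bearing.
Normalize: d = |goal − start| / ρ = 34.075606/4.97 = 6.856259, α = (θ_start − ψ) mod 360° = 24.1221° = 0.421010 rad, β = (θ_goal − ψ) mod 360° = 93.8221° = 1.637504 rad.
Common terms: sin α = 0.408682, cos α = 0.912677, sin β = 0.997776, cos β = -0.066658, cos(α−β) = 0.346936, d² = 47.008283. Work in radians in the unit-radius frame; every candidate has L = ρ·(t + p + q).
LSL: p² = 2 + d² − 2cos(α−β) + 2d(sin α − sin β) = 40.236454; p = √p² = 6.343221; φ = atan2(cos β − cos α, d + sin α − sin β) = -0.155011 rad; t = (φ − α) mod 2π = 5.707165 rad, q = (β − φ) mod 2π = 1.792515 rad → L = 4.97·(5.707165 + 6.343221 + 1.792515) = 4.97·13.842901 = 68.799217 m
RSR: p² = 2 + d² − 2cos(α−β) + 2d(sin β − sin α) = 56.392370; p = √p² = 7.509485; φ = atan2(cos α − cos β, d − sin α + sin β) = 0.130786 rad; t = (α − φ) mod 2π = 0.290224 rad, q = (φ − β) mod 2π = 4.776467 rad → L = 4.97·(0.290224 + 7.509485 + 4.776467) = 4.97·12.576176 = 62.503595 m
LSR: p² = d² − 2 + 2cos(α−β) + 2d(sin α + sin β) = 64.988234; p = √p² = 8.061528; φ = atan2(−cos α − cos β, d + sin α + sin β) − atan2(−2, p) = 0.141148 rad; t = (φ − α) mod 2π = 6.003323 rad, q = (φ − β) mod 2π = 4.786829 rad → L = 4.97·(6.003323 + 8.061528 + 4.786829) = 4.97·18.851680 = 93.692851 m
RSL: p² = d² − 2 + 2cos(α−β) − 2d(sin α + sin β) = 26.416075; p = √p² = 5.139657; φ = atan2(cos α + cos β, d − sin α − sin β) − atan2(2, p) = -0.217092 rad; t = (α − φ) mod 2π = 0.638102 rad, q = (β − φ) mod 2π = 1.854597 rad → L = 4.97·(0.638102 + 5.139657 + 1.854597) = 4.97·7.632356 = 37.932808 m
RLR: c = (6 − d² + 2cos(α−β) + 2d(sin α − sin β))/8 = -6.049046, |c| > 1 → infeasible
LRL: c = (6 − d² + 2cos(α−β) − 2d(sin α − sin β))/8 = -4.029557, |c| > 1 → infeasible
Shortest: RSL with L = 37.932808 m ≈ 37.9328 m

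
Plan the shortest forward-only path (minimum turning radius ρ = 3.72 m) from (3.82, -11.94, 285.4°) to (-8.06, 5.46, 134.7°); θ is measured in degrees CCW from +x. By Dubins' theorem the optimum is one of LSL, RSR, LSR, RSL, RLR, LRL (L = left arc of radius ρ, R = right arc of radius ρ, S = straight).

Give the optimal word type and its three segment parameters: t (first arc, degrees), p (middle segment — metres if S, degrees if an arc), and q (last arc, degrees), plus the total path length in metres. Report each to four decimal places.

Let ψ = atan2(Δy, Δx) = atan2(17.40, -11.88) = 124.3236° be the start→goal bearing.
Normalize: d = |goal − start| / ρ = 21.068802/3.72 = 5.663656, α = (θ_start − ψ) mod 360° = 161.0764° = 2.811313 rad, β = (θ_goal − ψ) mod 360° = 10.3764° = 0.181102 rad.
Common terms: sin α = 0.324308, cos α = -0.945952, sin β = 0.180113, cos β = 0.983646, cos(α−β) = -0.872069, d² = 32.077003. Work in radians in the unit-radius frame; every candidate has L = ρ·(t + p + q).
LSL: p² = 2 + d² − 2cos(α−β) + 2d(sin α − sin β) = 37.454479; p = √p² = 6.120006; φ = atan2(cos β − cos α, d + sin α − sin β) = 0.320766 rad; t = (φ − α) mod 2π = 3.792638 rad, q = (β − φ) mod 2π = 6.143521 rad → L = 3.72·(3.792638 + 6.120006 + 6.143521) = 3.72·16.056166 = 59.728937 m
RSR: p² = 2 + d² − 2cos(α−β) + 2d(sin β − sin α) = 34.187805; p = √p² = 5.847034; φ = atan2(cos α − cos β, d − sin α + sin β) = -0.336317 rad; t = (α − φ) mod 2π = 3.147630 rad, q = (φ − β) mod 2π = 5.765766 rad → L = 3.72·(3.147630 + 5.847034 + 5.765766) = 3.72·14.760430 = 54.908801 m
LSR: p² = d² − 2 + 2cos(α−β) + 2d(sin α + sin β) = 34.046600; p = √p² = 5.834946; φ = atan2(−cos α − cos β, d + sin α + sin β) − atan2(−2, p) = 0.324101 rad; t = (φ − α) mod 2π = 3.795974 rad, q = (φ − β) mod 2π = 0.143000 rad → L = 3.72·(3.795974 + 5.834946 + 0.143000) = 3.72·9.773920 = 36.358983 m
RSL: p² = d² − 2 + 2cos(α−β) − 2d(sin α + sin β) = 22.619130; p = √p² = 4.755957; φ = atan2(cos α + cos β, d − sin α − sin β) − atan2(2, p) = -0.390768 rad; t = (α − φ) mod 2π = 3.202081 rad, q = (β − φ) mod 2π = 0.571870 rad → L = 3.72·(3.202081 + 4.755957 + 0.571870) = 3.72·8.529908 = 31.731259 m
RLR: c = (6 − d² + 2cos(α−β) + 2d(sin α − sin β))/8 = -3.273476, |c| > 1 → infeasible
LRL: c = (6 − d² + 2cos(α−β) − 2d(sin α − sin β))/8 = -3.681810, |c| > 1 → infeasible
Shortest: RSL with L = 31.731259 m ≈ 31.7313 m
Convert RSL to answer units (arcs ×180/π): t = 3.202081·180/π = 183.4657°, p = ρ·p = 3.72·4.755957 = 17.6922 m, q = 0.571870·180/π = 32.7657°, L = 31.7313 m.

RSL: t = 183.4657°, p = 17.6922 m, q = 32.7657°, L = 31.7313 m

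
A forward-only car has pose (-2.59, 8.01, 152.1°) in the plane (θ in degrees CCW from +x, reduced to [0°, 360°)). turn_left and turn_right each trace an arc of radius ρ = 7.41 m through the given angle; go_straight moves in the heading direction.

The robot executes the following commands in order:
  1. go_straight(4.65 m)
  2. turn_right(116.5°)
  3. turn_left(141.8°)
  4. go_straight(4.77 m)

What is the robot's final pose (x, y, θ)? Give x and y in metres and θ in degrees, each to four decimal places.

(-16.2882, 36.4035, 177.4000°)

set_pose: (x, y, θ) = (-2.5900, 8.0100, 152.1000°), ρ = 7.41
go_straight(4.65): x += 4.65·cos θ, y += 4.65·sin θ → (-6.6995, 10.1859, 152.1000°)
turn_right(116.5°): centre at ρ to the right, rotate −116.5° → (-7.5457, 22.7597, 35.6000°)
turn_left(141.8°): centre at ρ to the left, rotate +141.8° → (-11.5231, 36.1871, 177.4000°)
go_straight(4.77): x += 4.77·cos θ, y += 4.77·sin θ → (-16.2882, 36.4035, 177.4000°)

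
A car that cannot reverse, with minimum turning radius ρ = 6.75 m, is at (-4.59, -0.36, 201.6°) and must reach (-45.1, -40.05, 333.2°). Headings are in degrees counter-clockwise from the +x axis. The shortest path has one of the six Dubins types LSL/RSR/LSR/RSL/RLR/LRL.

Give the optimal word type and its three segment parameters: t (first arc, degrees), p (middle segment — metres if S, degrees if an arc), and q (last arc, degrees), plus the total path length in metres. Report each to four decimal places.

Let ψ = atan2(Δy, Δx) = atan2(-39.69, -40.51) = -135.5858° be the start→goal bearing.
Normalize: d = |goal − start| / ρ = 56.712928/6.75 = 8.401915, α = (θ_start − ψ) mod 360° = 337.1858° = 5.885002 rad, β = (θ_goal − ψ) mod 360° = 108.7858° = 1.898670 rad.
Common terms: sin α = -0.387744, cos α = 0.921767, sin β = 0.946729, cos β = -0.322031, cos(α−β) = -0.663926, d² = 70.592180. Work in radians in the unit-radius frame; every candidate has L = ρ·(t + p + q).
LSL: p² = 2 + d² − 2cos(α−β) + 2d(sin α − sin β) = 51.495771; p = √p² = 7.176055; φ = atan2(cos β − cos α, d + sin α − sin β) = -0.174206 rad; t = (φ − α) mod 2π = 0.223977 rad, q = (β − φ) mod 2π = 2.072876 rad → L = 6.75·(0.223977 + 7.176055 + 2.072876) = 6.75·9.472909 = 63.942133 m
RSR: p² = 2 + d² − 2cos(α−β) + 2d(sin β − sin α) = 96.344294; p = √p² = 9.815513; φ = atan2(cos α − cos β, d − sin α + sin β) = 0.127059 rad; t = (α − φ) mod 2π = 5.757943 rad, q = (φ − β) mod 2π = 4.511574 rad → L = 6.75·(5.757943 + 9.815513 + 4.511574) = 6.75·20.085030 = 135.573954 m
LSR: p² = d² − 2 + 2cos(α−β) + 2d(sin α + sin β) = 76.657417; p = √p² = 8.755422; φ = atan2(−cos α − cos β, d + sin α + sin β) − atan2(−2, p) = 0.157748 rad; t = (φ − α) mod 2π = 0.555931 rad, q = (φ − β) mod 2π = 4.542263 rad → L = 6.75·(0.555931 + 8.755422 + 4.542263) = 6.75·13.853616 = 93.511911 m
RSL: p² = d² − 2 + 2cos(α−β) − 2d(sin α + sin β) = 57.871238; p = √p² = 7.607315; φ = atan2(cos α + cos β, d − sin α − sin β) − atan2(2, p) = -0.180767 rad; t = (α − φ) mod 2π = 6.065770 rad, q = (β − φ) mod 2π = 2.079438 rad → L = 6.75·(6.065770 + 7.607315 + 2.079438) = 6.75·15.752522 = 106.329523 m
RLR: c = (6 − d² + 2cos(α−β) + 2d(sin α − sin β))/8 = -11.043037, |c| > 1 → infeasible
LRL: c = (6 − d² + 2cos(α−β) − 2d(sin α − sin β))/8 = -5.436971, |c| > 1 → infeasible
Shortest: LSL with L = 63.942133 m ≈ 63.9421 m
Convert LSL to answer units (arcs ×180/π): t = 0.223977·180/π = 12.8329°, p = ρ·p = 6.75·7.176055 = 48.4384 m, q = 2.072876·180/π = 118.7671°, L = 63.9421 m.

LSL: t = 12.8329°, p = 48.4384 m, q = 118.7671°, L = 63.9421 m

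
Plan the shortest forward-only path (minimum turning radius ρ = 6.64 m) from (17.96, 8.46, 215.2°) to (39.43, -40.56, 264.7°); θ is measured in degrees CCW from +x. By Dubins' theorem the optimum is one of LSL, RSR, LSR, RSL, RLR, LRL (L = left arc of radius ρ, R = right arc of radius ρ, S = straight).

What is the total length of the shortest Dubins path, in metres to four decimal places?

Let ψ = atan2(Δy, Δx) = atan2(-49.02, 21.47) = -66.3473° be the start→goal bearing.
Normalize: d = |goal − start| / ρ = 53.515617/6.64 = 8.059581, α = (θ_start − ψ) mod 360° = 281.5473° = 4.913928 rad, β = (θ_goal − ψ) mod 360° = 331.0473° = 5.777866 rad.
Common terms: sin α = -0.979760, cos α = 0.200177, sin β = -0.484087, cos β = 0.875020, cos(α−β) = 0.649448, d² = 64.956845. Work in radians in the unit-radius frame; every candidate has L = ρ·(t + p + q).
LSL: p² = 2 + d² − 2cos(α−β) + 2d(sin α − sin β) = 57.668121; p = √p² = 7.593953; φ = atan2(cos β − cos α, d + sin α − sin β) = 0.088983 rad; t = (φ − α) mod 2π = 1.458241 rad, q = (β − φ) mod 2π = 5.688883 rad → L = 6.64·(1.458241 + 7.593953 + 5.688883) = 6.64·14.741076 = 97.880746 m
RSR: p² = 2 + d² − 2cos(α−β) + 2d(sin β − sin α) = 73.647777; p = √p² = 8.581828; φ = atan2(cos α − cos β, d − sin α + sin β) = -0.078717 rad; t = (α − φ) mod 2π = 4.992645 rad, q = (φ − β) mod 2π = 0.426602 rad → L = 6.64·(4.992645 + 8.581828 + 0.426602) = 6.64·14.001076 = 92.967142 m
LSR: p² = d² − 2 + 2cos(α−β) + 2d(sin α + sin β) = 40.659759; p = √p² = 6.376501; φ = atan2(−cos α − cos β, d + sin α + sin β) − atan2(−2, p) = 0.142341 rad; t = (φ − α) mod 2π = 1.511599 rad, q = (φ − β) mod 2π = 0.647661 rad → L = 6.64·(1.511599 + 6.376501 + 0.647661) = 6.64·8.535760 = 56.677444 m
RSL: p² = d² − 2 + 2cos(α−β) − 2d(sin α + sin β) = 87.851723; p = √p² = 9.372925; φ = atan2(cos α + cos β, d − sin α − sin β) − atan2(2, p) = -0.097804 rad; t = (α − φ) mod 2π = 5.011731 rad, q = (β − φ) mod 2π = 5.875669 rad → L = 6.64·(5.011731 + 9.372925 + 5.875669) = 6.64·20.260326 = 134.528564 m
RLR: c = (6 − d² + 2cos(α−β) + 2d(sin α − sin β))/8 = -8.205972, |c| > 1 → infeasible
LRL: c = (6 − d² + 2cos(α−β) − 2d(sin α − sin β))/8 = -6.208515, |c| > 1 → infeasible
Shortest: LSR with L = 56.677444 m ≈ 56.6774 m

56.6774 m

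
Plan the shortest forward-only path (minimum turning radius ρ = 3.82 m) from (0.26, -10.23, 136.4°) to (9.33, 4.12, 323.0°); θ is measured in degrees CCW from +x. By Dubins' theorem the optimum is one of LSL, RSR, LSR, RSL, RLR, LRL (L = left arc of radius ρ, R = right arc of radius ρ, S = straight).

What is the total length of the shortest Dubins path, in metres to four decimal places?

Let ψ = atan2(Δy, Δx) = atan2(14.35, 9.07) = 57.7048° be the start→goal bearing.
Normalize: d = |goal − start| / ρ = 16.976083/3.82 = 4.444001, α = (θ_start − ψ) mod 360° = 78.6952° = 1.373490 rad, β = (θ_goal − ψ) mod 360° = 265.2952° = 4.630274 rad.
Common terms: sin α = 0.980598, cos α = 0.196029, sin β = -0.996630, cos β = -0.082023, cos(α−β) = -0.993373, d² = 19.749143. Work in radians in the unit-radius frame; every candidate has L = ρ·(t + p + q).
LSL: p² = 2 + d² − 2cos(α−β) + 2d(sin α − sin β) = 41.309500; p = √p² = 6.427247; φ = atan2(cos β − cos α, d + sin α − sin β) = -0.043275 rad; t = (φ − α) mod 2π = 4.866421 rad, q = (β − φ) mod 2π = 4.673549 rad → L = 3.82·(4.866421 + 6.427247 + 4.673549) = 3.82·15.967216 = 60.994767 m
RSR: p² = 2 + d² − 2cos(α−β) + 2d(sin β − sin α) = 6.162278; p = √p² = 2.482394; φ = atan2(cos α − cos β, d − sin α + sin β) = 0.112245 rad; t = (α − φ) mod 2π = 1.261245 rad, q = (φ − β) mod 2π = 1.765156 rad → L = 3.82·(1.261245 + 2.482394 + 1.765156) = 3.82·5.508794 = 21.043595 m
LSR: p² = d² − 2 + 2cos(α−β) + 2d(sin α + sin β) = 15.619902; p = √p² = 3.952202; φ = atan2(−cos α − cos β, d + sin α + sin β) − atan2(−2, p) = 0.442732 rad; t = (φ − α) mod 2π = 5.352428 rad, q = (φ − β) mod 2π = 2.095643 rad → L = 3.82·(5.352428 + 3.952202 + 2.095643) = 3.82·11.400273 = 43.549045 m
RSL: p² = d² − 2 + 2cos(α−β) − 2d(sin α + sin β) = 15.904893; p = √p² = 3.988094; φ = atan2(cos α + cos β, d − sin α − sin β) − atan2(2, p) = -0.439285 rad; t = (α − φ) mod 2π = 1.812775 rad, q = (β − φ) mod 2π = 5.069559 rad → L = 3.82·(1.812775 + 3.988094 + 5.069559) = 3.82·10.870428 = 41.525034 m
RLR: c = (6 − d² + 2cos(α−β) + 2d(sin α − sin β))/8 = 0.229715; p = 2π − arccos c = 4.944174 rad; φ = atan2(cos α − cos β, d − sin α + sin β) = 0.112245 rad; t = (α − φ + p/2) mod 2π = 3.733332 rad, q = (α − β − t + p) mod 2π = 4.237243 rad → L = 3.82·(3.733332 + 4.944174 + 4.237243) = 3.82·12.914749 = 49.334342 m
LRL: c = (6 − d² + 2cos(α−β) − 2d(sin α − sin β))/8 = -4.163688, |c| > 1 → infeasible
Shortest: RSR with L = 21.043595 m ≈ 21.0436 m

21.0436 m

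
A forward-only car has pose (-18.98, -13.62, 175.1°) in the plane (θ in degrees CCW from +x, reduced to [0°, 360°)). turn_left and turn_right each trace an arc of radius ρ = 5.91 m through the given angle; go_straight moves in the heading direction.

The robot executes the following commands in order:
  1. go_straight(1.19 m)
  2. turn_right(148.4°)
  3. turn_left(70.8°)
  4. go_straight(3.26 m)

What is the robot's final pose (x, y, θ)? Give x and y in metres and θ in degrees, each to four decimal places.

set_pose: (x, y, θ) = (-18.9800, -13.6200, 175.1000°), ρ = 5.91
go_straight(1.19): x += 1.19·cos θ, y += 1.19·sin θ → (-20.1657, -13.5184, 175.1000°)
turn_right(148.4°): centre at ρ to the right, rotate −148.4° → (-22.3163, -2.3501, 26.7000°)
turn_left(70.8°): centre at ρ to the left, rotate +70.8° → (-19.1123, 3.7011, 97.5000°)
go_straight(3.26): x += 3.26·cos θ, y += 3.26·sin θ → (-19.5379, 6.9332, 97.5000°)

(-19.5379, 6.9332, 97.5000°)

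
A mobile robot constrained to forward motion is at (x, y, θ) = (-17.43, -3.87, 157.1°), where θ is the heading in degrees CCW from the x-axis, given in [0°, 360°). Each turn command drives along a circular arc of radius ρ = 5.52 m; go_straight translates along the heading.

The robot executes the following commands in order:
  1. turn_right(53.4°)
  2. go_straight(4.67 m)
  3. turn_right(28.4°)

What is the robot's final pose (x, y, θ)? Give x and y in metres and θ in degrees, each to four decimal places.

set_pose: (x, y, θ) = (-17.4300, -3.8700, 157.1000°), ρ = 5.52
turn_right(53.4°): centre at ρ to the right, rotate −53.4° → (-20.6450, -0.0924, 103.7000°)
go_straight(4.67): x += 4.67·cos θ, y += 4.67·sin θ → (-21.7510, 4.4447, 103.7000°)
turn_right(28.4°): centre at ρ to the right, rotate −28.4° → (-21.7274, 7.1528, 75.3000°)

(-21.7274, 7.1528, 75.3000°)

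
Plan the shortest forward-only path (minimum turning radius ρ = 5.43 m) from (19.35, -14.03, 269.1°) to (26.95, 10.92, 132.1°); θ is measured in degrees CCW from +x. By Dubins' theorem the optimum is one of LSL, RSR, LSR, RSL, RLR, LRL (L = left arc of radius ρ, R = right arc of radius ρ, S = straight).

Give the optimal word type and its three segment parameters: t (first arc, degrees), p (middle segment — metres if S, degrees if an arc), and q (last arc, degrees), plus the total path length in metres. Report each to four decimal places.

LSL: t = 185.8640°, p = 21.4754 m, q = 37.1360°, L = 42.6094 m

Let ψ = atan2(Δy, Δx) = atan2(24.95, 7.60) = 73.0588° be the start→goal bearing.
Normalize: d = |goal − start| / ρ = 26.081842/5.43 = 4.803286, α = (θ_start − ψ) mod 360° = 196.0412° = 3.421565 rad, β = (θ_goal − ψ) mod 360° = 59.0412° = 1.030464 rad.
Common terms: sin α = -0.276329, cos α = -0.961063, sin β = 0.857538, cos β = 0.514421, cos(α−β) = -0.731354, d² = 23.071555. Work in radians in the unit-radius frame; every candidate has L = ρ·(t + p + q).
LSL: p² = 2 + d² − 2cos(α−β) + 2d(sin α − sin β) = 15.641693; p = √p² = 3.954958; φ = atan2(cos β − cos α, d + sin α − sin β) = 0.382318 rad; t = (φ − α) mod 2π = 3.243939 rad, q = (β − φ) mod 2π = 0.648146 rad → L = 5.43·(3.243939 + 3.954958 + 0.648146) = 5.43·7.847042 = 42.609440 m
RSR: p² = 2 + d² − 2cos(α−β) + 2d(sin β − sin α) = 37.426832; p = √p² = 6.117747; φ = atan2(cos α − cos β, d − sin α + sin β) = -0.243583 rad; t = (α − φ) mod 2π = 3.665147 rad, q = (φ − β) mod 2π = 5.009139 rad → L = 5.43·(3.665147 + 6.117747 + 5.009139) = 5.43·14.792034 = 80.320743 m
LSR: p² = d² − 2 + 2cos(α−β) + 2d(sin α + sin β) = 25.192272; p = √p² = 5.019190; φ = atan2(−cos α − cos β, d + sin α + sin β) − atan2(−2, p) = 0.461947 rad; t = (φ − α) mod 2π = 3.323568 rad, q = (φ − β) mod 2π = 5.714669 rad → L = 5.43·(3.323568 + 5.019190 + 5.714669) = 5.43·14.057427 = 76.331831 m
RSL: p² = d² − 2 + 2cos(α−β) − 2d(sin α + sin β) = 14.025424; p = √p² = 3.745053; φ = atan2(cos α + cos β, d − sin α − sin β) − atan2(2, p) = -0.595901 rad; t = (α − φ) mod 2π = 4.017466 rad, q = (β − φ) mod 2π = 1.626365 rad → L = 5.43·(4.017466 + 3.745053 + 1.626365) = 5.43·9.388883 = 50.981637 m
RLR: c = (6 − d² + 2cos(α−β) + 2d(sin α − sin β))/8 = -3.678354, |c| > 1 → infeasible
LRL: c = (6 − d² + 2cos(α−β) − 2d(sin α − sin β))/8 = -0.955212; p = 2π − arccos c = 3.442015 rad; φ = atan2(cos β − cos α, d + sin α − sin β) = 0.382318 rad; t = (φ − α + p/2) mod 2π = 4.964946 rad, q = (β − α − t + p) mod 2π = 2.369153 rad → L = 5.43·(4.964946 + 3.442015 + 2.369153) = 5.43·10.776114 = 58.514297 m
Shortest: LSL with L = 42.609440 m ≈ 42.6094 m
Convert LSL to answer units (arcs ×180/π): t = 3.243939·180/π = 185.8640°, p = ρ·p = 5.43·3.954958 = 21.4754 m, q = 0.648146·180/π = 37.1360°, L = 42.6094 m.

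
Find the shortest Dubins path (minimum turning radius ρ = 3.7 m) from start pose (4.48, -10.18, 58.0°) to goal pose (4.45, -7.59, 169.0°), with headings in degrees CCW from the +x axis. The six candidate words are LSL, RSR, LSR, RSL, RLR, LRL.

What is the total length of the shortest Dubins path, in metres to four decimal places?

Let ψ = atan2(Δy, Δx) = atan2(2.59, -0.03) = 90.6636° be the start→goal bearing.
Normalize: d = |goal − start| / ρ = 2.590174/3.7 = 0.700047, α = (θ_start − ψ) mod 360° = 327.3364° = 5.713097 rad, β = (θ_goal − ψ) mod 360° = 78.3364° = 1.367228 rad.
Common terms: sin α = -0.539706, cos α = 0.841854, sin β = 0.979351, cos β = 0.202166, cos(α−β) = -0.358368, d² = 0.490066. Work in radians in the unit-radius frame; every candidate has L = ρ·(t + p + q).
LSL: p² = 2 + d² − 2cos(α−β) + 2d(sin α − sin β) = 1.079979; p = √p² = 1.039220; φ = atan2(cos β − cos α, d + sin α − sin β) = -2.478514 rad; t = (φ − α) mod 2π = 4.374759 rad, q = (β − φ) mod 2π = 3.845742 rad → L = 3.7·(4.374759 + 1.039220 + 3.845742) = 3.7·9.259721 = 34.260968 m
RSR: p² = 2 + d² − 2cos(α−β) + 2d(sin β − sin α) = 5.333625; p = √p² = 2.309464; φ = atan2(cos α − cos β, d − sin α + sin β) = 0.280655 rad; t = (α − φ) mod 2π = 5.432442 rad, q = (φ − β) mod 2π = 5.196613 rad → L = 3.7·(5.432442 + 2.309464 + 5.196613) = 3.7·12.938519 = 47.872521 m
LSR: p² = d² − 2 + 2cos(α−β) + 2d(sin α + sin β) = -1.611125 < 0 → infeasible
RSL: p² = d² − 2 + 2cos(α−β) − 2d(sin α + sin β) = -2.842215 < 0 → infeasible
RLR: c = (6 − d² + 2cos(α−β) + 2d(sin α − sin β))/8 = 0.333297; p = 2π − arccos c = 5.052187 rad; φ = atan2(cos α − cos β, d − sin α + sin β) = 0.280655 rad; t = (α − φ + p/2) mod 2π = 1.675350 rad, q = (α − β − t + p) mod 2π = 1.439521 rad → L = 3.7·(1.675350 + 5.052187 + 1.439521) = 3.7·8.167059 = 30.218119 m
LRL: c = (6 − d² + 2cos(α−β) − 2d(sin α − sin β))/8 = 0.865003; p = 2π − arccos c = 5.757545 rad; φ = atan2(cos β − cos α, d + sin α − sin β) = -2.478514 rad; t = (φ − α + p/2) mod 2π = 0.970346 rad, q = (β − α − t + p) mod 2π = 0.441329 rad → L = 3.7·(0.970346 + 5.757545 + 0.441329) = 3.7·7.169219 = 26.526112 m
Shortest: LRL with L = 26.526112 m ≈ 26.5261 m

26.5261 m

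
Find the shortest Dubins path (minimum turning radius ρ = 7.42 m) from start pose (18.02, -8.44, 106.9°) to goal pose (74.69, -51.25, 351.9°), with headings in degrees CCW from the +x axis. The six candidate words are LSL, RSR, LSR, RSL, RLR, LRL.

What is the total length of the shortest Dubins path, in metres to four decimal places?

87.1005 m

Let ψ = atan2(Δy, Δx) = atan2(-42.81, 56.67) = -37.0684° be the start→goal bearing.
Normalize: d = |goal − start| / ρ = 71.022426/7.42 = 9.571756, α = (θ_start − ψ) mod 360° = 143.9684° = 2.512722 rad, β = (θ_goal − ψ) mod 360° = 28.9684° = 0.505593 rad.
Common terms: sin α = 0.588232, cos α = -0.808692, sin β = 0.484326, cos β = 0.874887, cos(α−β) = -0.422618, d² = 91.618504. Work in radians in the unit-radius frame; every candidate has L = ρ·(t + p + q).
LSL: p² = 2 + d² − 2cos(α−β) + 2d(sin α − sin β) = 96.452858; p = √p² = 9.821042; φ = atan2(cos β − cos α, d + sin α − sin β) = 0.172277 rad; t = (φ − α) mod 2π = 3.942740 rad, q = (β − φ) mod 2π = 0.333316 rad → L = 7.42·(3.942740 + 9.821042 + 0.333316) = 7.42·14.097098 = 104.600469 m
RSR: p² = 2 + d² − 2cos(α−β) + 2d(sin β − sin α) = 92.474623; p = √p² = 9.616373; φ = atan2(cos α − cos β, d − sin α + sin β) = -0.175981 rad; t = (α − φ) mod 2π = 2.688703 rad, q = (φ − β) mod 2π = 5.601611 rad → L = 7.42·(2.688703 + 9.616373 + 5.601611) = 7.42·17.906687 = 132.867615 m
LSR: p² = d² − 2 + 2cos(α−β) + 2d(sin α + sin β) = 109.305802; p = √p² = 10.454942; φ = atan2(−cos α − cos β, d + sin α + sin β) − atan2(−2, p) = 0.182795 rad; t = (φ − α) mod 2π = 3.953258 rad, q = (φ − β) mod 2π = 5.960387 rad → L = 7.42·(3.953258 + 10.454942 + 5.960387) = 7.42·20.368587 = 151.134914 m
RSL: p² = d² − 2 + 2cos(α−β) − 2d(sin α + sin β) = 68.240732; p = √p² = 8.260795; φ = atan2(cos α + cos β, d − sin α − sin β) − atan2(2, p) = -0.229748 rad; t = (α − φ) mod 2π = 2.742470 rad, q = (β − φ) mod 2π = 0.735342 rad → L = 7.42·(2.742470 + 8.260795 + 0.735342) = 7.42·11.738607 = 87.100462 m
RLR: c = (6 − d² + 2cos(α−β) + 2d(sin α − sin β))/8 = -10.559328, |c| > 1 → infeasible
LRL: c = (6 − d² + 2cos(α−β) − 2d(sin α − sin β))/8 = -11.056607, |c| > 1 → infeasible
Shortest: RSL with L = 87.100462 m ≈ 87.1005 m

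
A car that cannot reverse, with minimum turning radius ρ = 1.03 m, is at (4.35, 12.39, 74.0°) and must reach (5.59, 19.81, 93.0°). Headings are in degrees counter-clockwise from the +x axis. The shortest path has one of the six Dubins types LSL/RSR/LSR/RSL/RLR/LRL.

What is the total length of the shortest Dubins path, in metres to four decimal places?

Let ψ = atan2(Δy, Δx) = atan2(7.42, 1.24) = 80.5126° be the start→goal bearing.
Normalize: d = |goal − start| / ρ = 7.522898/1.03 = 7.303785, α = (θ_start − ψ) mod 360° = 353.4874° = 6.169518 rad, β = (θ_goal − ψ) mod 360° = 12.4874° = 0.217946 rad.
Common terms: sin α = -0.113422, cos α = 0.993547, sin β = 0.216224, cos β = 0.976344, cos(α−β) = 0.945519, d² = 53.345273. Work in radians in the unit-radius frame; every candidate has L = ρ·(t + p + q).
LSL: p² = 2 + d² − 2cos(α−β) + 2d(sin α − sin β) = 48.638900; p = √p² = 6.974159; φ = atan2(cos β − cos α, d + sin α − sin β) = -0.002467 rad; t = (φ − α) mod 2π = 0.111200 rad, q = (β − φ) mod 2π = 0.220412 rad → L = 1.03·(0.111200 + 6.974159 + 0.220412) = 1.03·7.305772 = 7.524945 m
RSR: p² = 2 + d² − 2cos(α−β) + 2d(sin β − sin α) = 58.269572; p = √p² = 7.633451; φ = atan2(cos α − cos β, d − sin α + sin β) = 0.002254 rad; t = (α − φ) mod 2π = 6.167265 rad, q = (φ − β) mod 2π = 6.067493 rad → L = 1.03·(6.167265 + 7.633451 + 6.067493) = 1.03·19.868209 = 20.464255 m
LSR: p² = d² − 2 + 2cos(α−β) + 2d(sin α + sin β) = 54.737997; p = √p² = 7.398513; φ = atan2(−cos α − cos β, d + sin α + sin β) − atan2(−2, p) = 0.004067 rad; t = (φ − α) mod 2π = 0.117734 rad, q = (φ − β) mod 2π = 6.069307 rad → L = 1.03·(0.117734 + 7.398513 + 6.069307) = 1.03·13.585555 = 13.993121 m
RSL: p² = d² − 2 + 2cos(α−β) − 2d(sin α + sin β) = 51.734623; p = √p² = 7.192678; φ = atan2(cos α + cos β, d − sin α − sin β) − atan2(2, p) = -0.004184 rad; t = (α − φ) mod 2π = 6.173702 rad, q = (β − φ) mod 2π = 0.222129 rad → L = 1.03·(6.173702 + 7.192678 + 0.222129) = 1.03·13.588510 = 13.996165 m
RLR: c = (6 − d² + 2cos(α−β) + 2d(sin α − sin β))/8 = -6.283696, |c| > 1 → infeasible
LRL: c = (6 − d² + 2cos(α−β) − 2d(sin α − sin β))/8 = -5.079862, |c| > 1 → infeasible
Shortest: LSL with L = 7.524945 m ≈ 7.5249 m

7.5249 m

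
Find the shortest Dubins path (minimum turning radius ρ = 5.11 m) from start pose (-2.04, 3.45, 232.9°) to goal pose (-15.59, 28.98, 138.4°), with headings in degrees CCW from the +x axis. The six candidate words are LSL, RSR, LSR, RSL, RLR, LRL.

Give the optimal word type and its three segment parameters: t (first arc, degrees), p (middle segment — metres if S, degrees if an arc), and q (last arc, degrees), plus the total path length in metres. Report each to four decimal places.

RSL: t = 135.0998°, p = 20.2003 m, q = 40.5998°, L = 35.8703 m

Let ψ = atan2(Δy, Δx) = atan2(25.53, -13.55) = 117.9570° be the start→goal bearing.
Normalize: d = |goal − start| / ρ = 28.903000/5.11 = 5.656164, α = (θ_start − ψ) mod 360° = 114.9430° = 2.006133 rad, β = (θ_goal − ψ) mod 360° = 20.4430° = 0.356797 rad.
Common terms: sin α = 0.906728, cos α = -0.421716, sin β = 0.349275, cos β = 0.937020, cos(α−β) = -0.078459, d² = 31.992195. Work in radians in the unit-radius frame; every candidate has L = ρ·(t + p + q).
LSL: p² = 2 + d² − 2cos(α−β) + 2d(sin α − sin β) = 40.455210; p = √p² = 6.360441; φ = atan2(cos β − cos α, d + sin α − sin β) = 0.215282 rad; t = (φ − α) mod 2π = 4.492334 rad, q = (β − φ) mod 2π = 0.141515 rad → L = 5.11·(4.492334 + 6.360441 + 0.141515) = 5.11·10.994290 = 56.180823 m
RSR: p² = 2 + d² − 2cos(α−β) + 2d(sin β − sin α) = 27.843017; p = √p² = 5.276648; φ = atan2(cos α − cos β, d − sin α + sin β) = -0.260434 rad; t = (α − φ) mod 2π = 2.266567 rad, q = (φ − β) mod 2π = 5.665955 rad → L = 5.11·(2.266567 + 5.276648 + 5.665955) = 5.11·13.209170 = 67.498857 m
LSR: p² = d² − 2 + 2cos(α−β) + 2d(sin α + sin β) = 44.043593; p = √p² = 6.636535; φ = atan2(−cos α − cos β, d + sin α + sin β) − atan2(−2, p) = 0.218293 rad; t = (φ − α) mod 2π = 4.495346 rad, q = (φ − β) mod 2π = 6.144682 rad → L = 5.11·(4.495346 + 6.636535 + 6.144682) = 5.11·17.276562 = 88.283231 m
RSL: p² = d² − 2 + 2cos(α−β) − 2d(sin α + sin β) = 15.626961; p = √p² = 3.953095; φ = atan2(cos α + cos β, d − sin α − sin β) − atan2(2, p) = -0.351803 rad; t = (α − φ) mod 2π = 2.357936 rad, q = (β − φ) mod 2π = 0.708600 rad → L = 5.11·(2.357936 + 3.953095 + 0.708600) = 5.11·7.019631 = 35.870316 m
RLR: c = (6 − d² + 2cos(α−β) + 2d(sin α − sin β))/8 = -2.480377, |c| > 1 → infeasible
LRL: c = (6 − d² + 2cos(α−β) − 2d(sin α − sin β))/8 = -4.056901, |c| > 1 → infeasible
Shortest: RSL with L = 35.870316 m ≈ 35.8703 m
Convert RSL to answer units (arcs ×180/π): t = 2.357936·180/π = 135.0998°, p = ρ·p = 5.11·3.953095 = 20.2003 m, q = 0.708600·180/π = 40.5998°, L = 35.8703 m.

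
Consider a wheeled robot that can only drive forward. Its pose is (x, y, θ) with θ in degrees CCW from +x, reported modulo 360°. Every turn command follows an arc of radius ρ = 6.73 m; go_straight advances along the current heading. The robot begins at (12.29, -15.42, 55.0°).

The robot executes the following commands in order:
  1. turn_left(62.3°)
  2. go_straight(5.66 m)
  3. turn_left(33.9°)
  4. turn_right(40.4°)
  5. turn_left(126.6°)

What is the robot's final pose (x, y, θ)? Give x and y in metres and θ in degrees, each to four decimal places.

set_pose: (x, y, θ) = (12.2900, -15.4200, 55.0000°), ρ = 6.73
turn_left(62.3°): centre at ρ to the left, rotate +62.3° → (12.7575, -8.4731, 117.3000°)
go_straight(5.66): x += 5.66·cos θ, y += 5.66·sin θ → (10.1615, -3.4435, 117.3000°)
turn_left(33.9°): centre at ρ to the left, rotate +33.9° → (7.4234, -0.6327, 151.2000°)
turn_right(40.4°): centre at ρ to the right, rotate −40.4° → (4.3742, 2.8750, 110.8000°)
turn_left(126.6°): centre at ρ to the left, rotate +126.6° → (-7.5869, 4.1110, 237.4000°)

(-7.5869, 4.1110, 237.4000°)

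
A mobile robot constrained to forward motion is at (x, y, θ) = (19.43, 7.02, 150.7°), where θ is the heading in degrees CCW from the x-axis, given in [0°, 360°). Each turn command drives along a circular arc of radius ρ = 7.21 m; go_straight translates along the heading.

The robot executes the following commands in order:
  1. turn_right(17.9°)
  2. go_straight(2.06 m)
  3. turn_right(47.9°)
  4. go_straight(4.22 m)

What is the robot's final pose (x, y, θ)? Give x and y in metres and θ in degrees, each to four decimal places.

set_pose: (x, y, θ) = (19.4300, 7.0200, 150.7000°), ρ = 7.21
turn_right(17.9°): centre at ρ to the right, rotate −17.9° → (17.6683, 8.4088, 132.8000°)
go_straight(2.06): x += 2.06·cos θ, y += 2.06·sin θ → (16.2686, 9.9203, 132.8000°)
turn_right(47.9°): centre at ρ to the right, rotate −47.9° → (14.3773, 15.4600, 84.9000°)
go_straight(4.22): x += 4.22·cos θ, y += 4.22·sin θ → (14.7525, 19.6633, 84.9000°)

(14.7525, 19.6633, 84.9000°)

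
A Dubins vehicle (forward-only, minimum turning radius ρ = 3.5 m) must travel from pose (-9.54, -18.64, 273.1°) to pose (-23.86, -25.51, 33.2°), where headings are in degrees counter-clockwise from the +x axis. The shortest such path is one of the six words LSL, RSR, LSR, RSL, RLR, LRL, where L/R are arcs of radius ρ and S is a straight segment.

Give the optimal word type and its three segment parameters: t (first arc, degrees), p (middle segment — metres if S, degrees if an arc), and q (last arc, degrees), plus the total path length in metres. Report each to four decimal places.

Let ψ = atan2(Δy, Δx) = atan2(-6.87, -14.32) = -154.3707° be the start→goal bearing.
Normalize: d = |goal − start| / ρ = 15.882673/3.5 = 4.537907, α = (θ_start − ψ) mod 360° = 67.4707° = 1.177586 rad, β = (θ_goal − ψ) mod 360° = 187.5707° = 3.273726 rad.
Common terms: sin α = 0.923684, cos α = 0.383156, sin β = -0.131750, cos β = -0.991283, cos(α−β) = -0.501511, d² = 20.592596. Work in radians in the unit-radius frame; every candidate has L = ρ·(t + p + q).
LSL: p² = 2 + d² − 2cos(α−β) + 2d(sin α − sin β) = 33.174532; p = √p² = 5.759734; φ = atan2(cos β − cos α, d + sin α − sin β) = -0.240954 rad; t = (φ − α) mod 2π = 4.864646 rad, q = (β − φ) mod 2π = 3.514680 rad → L = 3.5·(4.864646 + 5.759734 + 3.514680) = 3.5·14.139059 = 49.486708 m
RSR: p² = 2 + d² − 2cos(α−β) + 2d(sin β − sin α) = 14.016702; p = √p² = 3.743889; φ = atan2(cos α − cos β, d − sin α + sin β) = 0.375906 rad; t = (α − φ) mod 2π = 0.801680 rad, q = (φ − β) mod 2π = 3.385365 rad → L = 3.5·(0.801680 + 3.743889 + 3.385365) = 3.5·7.930934 = 27.758267 m
LSR: p² = d² − 2 + 2cos(α−β) + 2d(sin α + sin β) = 24.777021; p = √p² = 4.977652; φ = atan2(−cos α − cos β, d + sin α + sin β) − atan2(−2, p) = 0.495661 rad; t = (φ − α) mod 2π = 5.601260 rad, q = (φ − β) mod 2π = 3.505120 rad → L = 3.5·(5.601260 + 4.977652 + 3.505120) = 3.5·14.084032 = 49.294113 m
RSL: p² = d² − 2 + 2cos(α−β) − 2d(sin α + sin β) = 10.402128; p = √p² = 3.225233; φ = atan2(cos α + cos β, d − sin α − sin β) − atan2(2, p) = -0.716013 rad; t = (α − φ) mod 2π = 1.893599 rad, q = (β − φ) mod 2π = 3.989739 rad → L = 3.5·(1.893599 + 3.225233 + 3.989739) = 3.5·9.108571 = 31.879999 m
RLR: c = (6 − d² + 2cos(α−β) + 2d(sin α − sin β))/8 = -0.752088; p = 2π − arccos c = 3.861165 rad; φ = atan2(cos α − cos β, d − sin α + sin β) = 0.375906 rad; t = (α − φ + p/2) mod 2π = 2.732262 rad, q = (α − β − t + p) mod 2π = 5.315947 rad → L = 3.5·(2.732262 + 3.861165 + 5.315947) = 3.5·11.909374 = 41.682810 m
LRL: c = (6 − d² + 2cos(α−β) − 2d(sin α − sin β))/8 = -3.146817, |c| > 1 → infeasible
Shortest: RSR with L = 27.758267 m ≈ 27.7583 m
Convert RSR to answer units (arcs ×180/π): t = 0.801680·180/π = 45.9329°, p = ρ·p = 3.5·3.743889 = 13.1036 m, q = 3.385365·180/π = 193.9671°, L = 27.7583 m.

RSR: t = 45.9329°, p = 13.1036 m, q = 193.9671°, L = 27.7583 m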